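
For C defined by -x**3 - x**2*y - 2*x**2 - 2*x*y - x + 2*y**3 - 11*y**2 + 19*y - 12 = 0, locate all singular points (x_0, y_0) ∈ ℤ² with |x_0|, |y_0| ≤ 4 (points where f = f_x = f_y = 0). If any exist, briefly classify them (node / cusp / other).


Singular points: {(-1, 2)}; classification: node.

Compute partial derivatives:
  f_x = -3*x**2 - 2*x*y - 4*x - 2*y - 1.
  f_y = -x**2 - 2*x + 6*y**2 - 22*y + 19.
Scan x_0 ∈ {−4, ..., 4}. For each x_0, f_y(x_0, y) is a polynomial in y; find its integer roots y ∈ {−4, ..., 4}, then test f_x and f at those candidates.
  x = -4: f_y(-4, y) = 6*y**2 - 22*y + 11; no integer root y with |y| ≤ 4.
  x = -3: f_y(-3, y) = 6*y**2 - 22*y + 16; vanishes at y ∈ {1}. (-3, 1): f_x = -12 ≠ 0.
  x = -2: f_y(-2, y) = 6*y**2 - 22*y + 19; no integer root y with |y| ≤ 4.
  x = -1: f_y(-1, y) = 6*y**2 - 22*y + 20; vanishes at y ∈ {2}. (-1, 2): f_x = 0, f = 0 — SINGULAR.
  x = 0: f_y(0, y) = 6*y**2 - 22*y + 19; no integer root y with |y| ≤ 4.
  x = 1: f_y(1, y) = 6*y**2 - 22*y + 16; vanishes at y ∈ {1}. (1, 1): f_x = -12 ≠ 0.
  x = 2: f_y(2, y) = 6*y**2 - 22*y + 11; no integer root y with |y| ≤ 4.
  x = 3: f_y(3, y) = 6*y**2 - 22*y + 4; no integer root y with |y| ≤ 4.
  x = 4: f_y(4, y) = 6*y**2 - 22*y - 5; no integer root y with |y| ≤ 4.
Only singular point on the grid: (-1, 2).
Classify: substitute x = -1 + u, y = 2 + v and expand: f = -u**3 - u**2*v - u**2 + 2*v**3 + v**2.
No constant or linear terms (consistent with a singular point). Quadratic part: -u**2 + v**2. Cubic part: -u**3 - u**2*v + 2*v**3.
The quadratic part v**2 - u**2 = (v − u)(v + u) splits into two distinct linear factors, so there are two distinct tangent lines y − 2 = ±(x − -1) — this is a node (ordinary double point).
Classification: node.


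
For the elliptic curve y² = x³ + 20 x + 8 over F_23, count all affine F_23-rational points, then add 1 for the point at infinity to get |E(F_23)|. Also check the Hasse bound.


Affine points = {(0, 10), (0, 13), (1, 11), (1, 12), (3, 7), (3, 16), (5, 7), (5, 16), (7, 10), (7, 13), (8, 6), (8, 17), (10, 9), (10, 14), (11, 8), (11, 15), (13, 2), (13, 21), (15, 7), (15, 16), (16, 10), (16, 13), (18, 6), (18, 17), (19, 5), (19, 18), (20, 6), (20, 17), (21, 11), (21, 12)}; affine count = 30; |E(F_23)| = 31.

Discriminant check: Δ ∝ 4a³ + 27b² = 4·20³ + 27·8² = 4·8000 + 27·64 ≡ 10 (mod 23). Nonzero ⇒ E is nonsingular.
For each x ∈ F_23, compute rhs = x³ + 20·x + 8 mod 23, then count y ∈ F_23 with y² ≡ rhs.
  x = 0: rhs = 8, matching y values: 10, 13 (2 points).
  x = 1: rhs = 6, matching y values: 11, 12 (2 points).
  x = 2: rhs = 10, matching y values: none (0 points).
  x = 3: rhs = 3, matching y values: 7, 16 (2 points).
  x = 4: rhs = 14, matching y values: none (0 points).
  x = 5: rhs = 3, matching y values: 7, 16 (2 points).
  x = 6: rhs = 22, matching y values: none (0 points).
  x = 7: rhs = 8, matching y values: 10, 13 (2 points).
  x = 8: rhs = 13, matching y values: 6, 17 (2 points).
  x = 9: rhs = 20, matching y values: none (0 points).
  x = 10: rhs = 12, matching y values: 9, 14 (2 points).
  x = 11: rhs = 18, matching y values: 8, 15 (2 points).
  x = 12: rhs = 21, matching y values: none (0 points).
  x = 13: rhs = 4, matching y values: 2, 21 (2 points).
  x = 14: rhs = 19, matching y values: none (0 points).
  x = 15: rhs = 3, matching y values: 7, 16 (2 points).
  x = 16: rhs = 8, matching y values: 10, 13 (2 points).
  x = 17: rhs = 17, matching y values: none (0 points).
  x = 18: rhs = 13, matching y values: 6, 17 (2 points).
  x = 19: rhs = 2, matching y values: 5, 18 (2 points).
  x = 20: rhs = 13, matching y values: 6, 17 (2 points).
  x = 21: rhs = 6, matching y values: 11, 12 (2 points).
  x = 22: rhs = 10, matching y values: none (0 points).
Total affine count: 30.
Full point count |E(F_23)| = 30 + 1 = 31.
Hasse bound: |31 − (23+1)| = |7| = 7 ≤ 2√23 ≈ 9.5917 ✓.


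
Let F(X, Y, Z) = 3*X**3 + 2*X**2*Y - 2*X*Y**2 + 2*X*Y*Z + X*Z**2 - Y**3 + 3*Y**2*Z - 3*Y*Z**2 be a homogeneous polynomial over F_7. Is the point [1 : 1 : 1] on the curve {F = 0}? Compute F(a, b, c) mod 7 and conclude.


F(1,1,1) ≡ 5 (mod 7); P is NOT on the curve.

Evaluate F(1, 1, 1) term-by-term (mod 7).
  3*X**3 ↦ 3·1·1·1 = 3
  2*X**2*Y ↦ 2·1·1·1 = 2
  -2*X*Y**2 ↦ -2·1·1·1 = -2
  2*X*Y*Z ↦ 2·1·1·1 = 2
  X*Z**2 ↦ 1·1·1·1 = 1
  -Y**3 ↦ -1·1·1·1 = -1
  3*Y**2*Z ↦ 3·1·1·1 = 3
  -3*Y*Z**2 ↦ -3·1·1·1 = -3
Sum: F(1, 1, 1) = (3) + (2) + (-2) + (2) + (1) + (-1) + (3) + (-3) = 5.
Reducing mod 7: 5 ≡ 5 (mod 7).
Since F(a, b, c) ≡ 5 ≠ 0 (mod 7), P does NOT lie on the curve.


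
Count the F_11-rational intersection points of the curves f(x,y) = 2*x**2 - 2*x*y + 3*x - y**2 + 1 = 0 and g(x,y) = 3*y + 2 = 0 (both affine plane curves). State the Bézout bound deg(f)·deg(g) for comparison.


Common zeros: ∅; count = 0; Bézout bound = 2.

deg(f) = 2, deg(g) = 1, so Bézout bound = 2.
Scan x ∈ F_11. For each x, list the y ∈ F_11 with f(x, y) ≡ 0 and those with g(x, y) ≡ 0 (mod 11); the common zeros in that column are the intersection.
  x = 0: f ≡ 0 at y ∈ {1, 10}; g ≡ 0 at y ∈ {3}; common: ∅.
  x = 1: f ≡ 0 at y ∈ ∅; g ≡ 0 at y ∈ {3}; common: ∅.
  x = 2: f ≡ 0 at y ∈ ∅; g ≡ 0 at y ∈ {3}; common: ∅.
  x = 3: f ≡ 0 at y ∈ {6, 10}; g ≡ 0 at y ∈ {3}; common: ∅.
  x = 4: f ≡ 0 at y ∈ ∅; g ≡ 0 at y ∈ {3}; common: ∅.
  x = 5: f ≡ 0 at y ∈ {0, 1}; g ≡ 0 at y ∈ {3}; common: ∅.
  x = 6: f ≡ 0 at y ∈ ∅; g ≡ 0 at y ∈ {3}; common: ∅.
  x = 7: f ≡ 0 at y ∈ {2, 6}; g ≡ 0 at y ∈ {3}; common: ∅.
  x = 8: f ≡ 0 at y ∈ ∅; g ≡ 0 at y ∈ {3}; common: ∅.
  x = 9: f ≡ 0 at y ∈ ∅; g ≡ 0 at y ∈ {3}; common: ∅.
  x = 10: f ≡ 0 at y ∈ {0, 2}; g ≡ 0 at y ∈ {3}; common: ∅.
Collecting: common zeros = ∅, so the count is 0.
Comparison with the Bézout bound: 0 ≤ 2 = deg(f)·deg(g), as expected for curves with no common component (the affine F_11-count falls short of the bound because intersections may lie at infinity, over extension fields, or carry multiplicity).


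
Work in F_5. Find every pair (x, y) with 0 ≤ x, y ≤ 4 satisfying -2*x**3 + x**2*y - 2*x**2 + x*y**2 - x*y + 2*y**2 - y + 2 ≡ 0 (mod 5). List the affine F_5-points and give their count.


Affine F_5-points: {(0, 4), (1, 1), (3, 0), (3, 1), (3, 2), (3, 3), (3, 4)}; count = 7.

For each of the 25 pairs (x, y) ∈ F_5², evaluate f(x, y) mod 5. Record the zeros.
  x = 0: [0↦2, 1↦3, 2↦3, 3↦2, 4↦0]  zeros at y ∈ {4}
  x = 1: [0↦3, 1↦0, 2↦3, 3↦2, 4↦2]  zeros at y ∈ {1}
  x = 2: [0↦3, 1↦3, 2↦1, 3↦2, 4↦1]  zeros at y ∈ ∅
  x = 3: [0↦0, 1↦0, 2↦0, 3↦0, 4↦0]  zeros at y ∈ {0, 1, 2, 3, 4}
  x = 4: [0↦2, 1↦4, 2↦3, 3↦4, 4↦2]  zeros at y ∈ ∅
Collecting zeros: affine points = {(0, 4), (1, 1), (3, 0), (3, 1), (3, 2), (3, 3), (3, 4)}.
Total count |C(F_5)_aff| = 7.


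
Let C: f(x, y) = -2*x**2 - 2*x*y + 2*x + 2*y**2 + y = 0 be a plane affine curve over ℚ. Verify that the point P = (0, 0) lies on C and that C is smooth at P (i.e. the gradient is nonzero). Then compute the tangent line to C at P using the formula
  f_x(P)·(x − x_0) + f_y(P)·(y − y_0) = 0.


Tangent line at P: 2*x + y = 0.

Step 1: f(0, 0) = 0, so P lies on C.
Step 2: partial derivatives
  f_x(x, y) = -4*x - 2*y + 2, f_y(x, y) = -2*x + 4*y + 1.
  f_x(P) = 2, f_y(P) = 1 (gradient nonzero, so P is smooth).
Step 3: tangent line at P: 2·(x − 0) + 1·(y − 0) = 0.
Expanding: 2*x + y = 0.


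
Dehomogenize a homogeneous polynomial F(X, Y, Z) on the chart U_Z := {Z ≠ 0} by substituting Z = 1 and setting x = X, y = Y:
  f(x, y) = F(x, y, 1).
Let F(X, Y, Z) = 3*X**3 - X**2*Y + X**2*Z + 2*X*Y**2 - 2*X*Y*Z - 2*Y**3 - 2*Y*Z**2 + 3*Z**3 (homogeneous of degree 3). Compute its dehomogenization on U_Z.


f(x, y) = 3*x**3 - x**2*y + x**2 + 2*x*y**2 - 2*x*y - 2*y**3 - 2*y + 3

On U_Z we set Z = 1. Each monomial c·X^i·Y^j·Z^k in F becomes c·x^i·y^j·1^k = c·x^i·y^j.
Substituting Z = 1: F(X, Y, 1) = 3*x**3 - x**2*y + x**2 + 2*x*y**2 - 2*x*y - 2*y**3 - 2*y + 3.
Note: deg(f) ≤ deg(F) = 3; strict inequality happens when F is divisible by Z (lost terms).


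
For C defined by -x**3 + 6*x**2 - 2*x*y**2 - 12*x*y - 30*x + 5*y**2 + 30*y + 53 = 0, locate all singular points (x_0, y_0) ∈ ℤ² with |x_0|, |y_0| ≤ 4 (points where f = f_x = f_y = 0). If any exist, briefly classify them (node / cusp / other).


Singular points: {(2, -3)}; classification: cusp.

Compute partial derivatives:
  f_x = -3*x**2 + 12*x - 2*y**2 - 12*y - 30.
  f_y = -4*x*y - 12*x + 10*y + 30.
Scan x_0 ∈ {−4, ..., 4}. For each x_0, f_y(x_0, y) is a polynomial in y; find its integer roots y ∈ {−4, ..., 4}, then test f_x and f at those candidates.
  x = -4: f_y(-4, y) = 26*y + 78; vanishes at y ∈ {-3}. (-4, -3): f_x = -108 ≠ 0.
  x = -3: f_y(-3, y) = 22*y + 66; vanishes at y ∈ {-3}. (-3, -3): f_x = -75 ≠ 0.
  x = -2: f_y(-2, y) = 18*y + 54; vanishes at y ∈ {-3}. (-2, -3): f_x = -48 ≠ 0.
  x = -1: f_y(-1, y) = 14*y + 42; vanishes at y ∈ {-3}. (-1, -3): f_x = -27 ≠ 0.
  x = 0: f_y(0, y) = 10*y + 30; vanishes at y ∈ {-3}. (0, -3): f_x = -12 ≠ 0.
  x = 1: f_y(1, y) = 6*y + 18; vanishes at y ∈ {-3}. (1, -3): f_x = -3 ≠ 0.
  x = 2: f_y(2, y) = 2*y + 6; vanishes at y ∈ {-3}. (2, -3): f_x = 0, f = 0 — SINGULAR.
  x = 3: f_y(3, y) = -2*y - 6; vanishes at y ∈ {-3}. (3, -3): f_x = -3 ≠ 0.
  x = 4: f_y(4, y) = -6*y - 18; vanishes at y ∈ {-3}. (4, -3): f_x = -12 ≠ 0.
Only singular point on the grid: (2, -3).
Classify: substitute x = 2 + u, y = -3 + v and expand: f = -u**3 - 2*u*v**2 + v**2.
No constant or linear terms (consistent with a singular point). Quadratic part: v**2. Cubic part: -u**3 - 2*u*v**2.
The quadratic part v**2 is a perfect square, so there is a single (double) tangent line v = 0, i.e. y = -3. Restricting the cubic part to that line (v = 0) leaves -u**3 ≠ 0, so f is not divisible by v and the branch is v² ≈ u**3 to lowest order — this is a cusp.
Classification: cusp.


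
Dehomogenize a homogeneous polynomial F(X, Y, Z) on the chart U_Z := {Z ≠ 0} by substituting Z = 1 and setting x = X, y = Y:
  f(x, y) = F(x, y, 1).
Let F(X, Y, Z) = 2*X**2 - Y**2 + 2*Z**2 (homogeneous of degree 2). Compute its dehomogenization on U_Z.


f(x, y) = 2*x**2 - y**2 + 2

On U_Z we set Z = 1. Each monomial c·X^i·Y^j·Z^k in F becomes c·x^i·y^j·1^k = c·x^i·y^j.
Substituting Z = 1: F(X, Y, 1) = 2*x**2 - y**2 + 2.
Note: deg(f) ≤ deg(F) = 2; strict inequality happens when F is divisible by Z (lost terms).


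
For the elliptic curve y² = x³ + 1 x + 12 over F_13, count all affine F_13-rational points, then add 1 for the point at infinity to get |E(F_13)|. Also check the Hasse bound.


Affine points = {(0, 5), (0, 8), (1, 1), (1, 12), (2, 3), (2, 10), (3, 4), (3, 9), (5, 5), (5, 8), (6, 0), (8, 5), (8, 8), (9, 3), (9, 10), (12, 6), (12, 7)}; affine count = 17; |E(F_13)| = 18.

Discriminant check: Δ ∝ 4a³ + 27b² = 4·1³ + 27·12² = 4·1 + 27·144 ≡ 5 (mod 13). Nonzero ⇒ E is nonsingular.
For each x ∈ F_13, compute rhs = x³ + 1·x + 12 mod 13, then count y ∈ F_13 with y² ≡ rhs.
  x = 0: rhs = 12, matching y values: 5, 8 (2 points).
  x = 1: rhs = 1, matching y values: 1, 12 (2 points).
  x = 2: rhs = 9, matching y values: 3, 10 (2 points).
  x = 3: rhs = 3, matching y values: 4, 9 (2 points).
  x = 4: rhs = 2, matching y values: none (0 points).
  x = 5: rhs = 12, matching y values: 5, 8 (2 points).
  x = 6: rhs = 0, matching y values: 0 (1 points).
  x = 7: rhs = 11, matching y values: none (0 points).
  x = 8: rhs = 12, matching y values: 5, 8 (2 points).
  x = 9: rhs = 9, matching y values: 3, 10 (2 points).
  x = 10: rhs = 8, matching y values: none (0 points).
  x = 11: rhs = 2, matching y values: none (0 points).
  x = 12: rhs = 10, matching y values: 6, 7 (2 points).
Total affine count: 17.
Full point count |E(F_13)| = 17 + 1 = 18.
Hasse bound: |18 − (13+1)| = |4| = 4 ≤ 2√13 ≈ 7.2111 ✓.


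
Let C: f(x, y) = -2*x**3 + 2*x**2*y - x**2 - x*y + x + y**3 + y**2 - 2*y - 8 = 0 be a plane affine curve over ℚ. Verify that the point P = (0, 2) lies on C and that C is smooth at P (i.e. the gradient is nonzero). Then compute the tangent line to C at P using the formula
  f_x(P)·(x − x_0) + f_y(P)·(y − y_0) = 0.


Tangent line at P: -x + 14*y - 28 = 0.

Step 1: f(0, 2) = 0, so P lies on C.
Step 2: partial derivatives
  f_x(x, y) = -6*x**2 + 4*x*y - 2*x - y + 1, f_y(x, y) = 2*x**2 - x + 3*y**2 + 2*y - 2.
  f_x(P) = -1, f_y(P) = 14 (gradient nonzero, so P is smooth).
Step 3: tangent line at P: -1·(x − 0) + 14·(y − 2) = 0.
Expanding: -x + 14*y - 28 = 0.


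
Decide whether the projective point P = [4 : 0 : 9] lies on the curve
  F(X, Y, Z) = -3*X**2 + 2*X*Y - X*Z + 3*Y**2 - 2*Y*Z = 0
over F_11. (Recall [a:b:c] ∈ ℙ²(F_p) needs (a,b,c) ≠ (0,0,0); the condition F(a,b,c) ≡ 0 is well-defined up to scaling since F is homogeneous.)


F(4,0,9) ≡ 4 (mod 11); P is NOT on the curve.

Evaluate F(4, 0, 9) term-by-term (mod 11).
  -3*X**2 ↦ -3·16·1·1 = -48
  2*X*Y ↦ 2·4·0·1 = 0
  -X*Z ↦ -1·4·1·9 = -36
  3*Y**2 ↦ 3·1·0·1 = 0
  -2*Y*Z ↦ -2·1·0·9 = 0
Sum: F(4, 0, 9) = (-48) + (0) + (-36) + (0) + (0) = -84.
Reducing mod 11: -84 ≡ 4 (mod 11).
Since F(a, b, c) ≡ 4 ≠ 0 (mod 11), P does NOT lie on the curve.


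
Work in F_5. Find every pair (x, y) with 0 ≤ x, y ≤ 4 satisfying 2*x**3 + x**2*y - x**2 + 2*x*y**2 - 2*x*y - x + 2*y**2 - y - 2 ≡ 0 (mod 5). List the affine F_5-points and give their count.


Affine F_5-points: {(1, 1), (1, 2), (2, 2), (2, 4), (3, 0), (3, 1), (4, 2)}; count = 7.

For each of the 25 pairs (x, y) ∈ F_5², evaluate f(x, y) mod 5. Record the zeros.
  x = 0: [0↦3, 1↦4, 2↦4, 3↦3, 4↦1]  zeros at y ∈ ∅
  x = 1: [0↦3, 1↦0, 2↦0, 3↦3, 4↦4]  zeros at y ∈ {1, 2}
  x = 2: [0↦3, 1↦3, 2↦0, 3↦4, 4↦0]  zeros at y ∈ {2, 4}
  x = 3: [0↦0, 1↦0, 2↦1, 3↦3, 4↦1]  zeros at y ∈ {0, 1}
  x = 4: [0↦1, 1↦3, 2↦0, 3↦2, 4↦4]  zeros at y ∈ {2}
Collecting zeros: affine points = {(1, 1), (1, 2), (2, 2), (2, 4), (3, 0), (3, 1), (4, 2)}.
Total count |C(F_5)_aff| = 7.


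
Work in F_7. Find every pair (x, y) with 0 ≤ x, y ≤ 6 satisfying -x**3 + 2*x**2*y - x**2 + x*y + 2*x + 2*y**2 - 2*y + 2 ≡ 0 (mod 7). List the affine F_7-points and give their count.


Affine F_7-points: {(0, 3), (0, 5), (2, 5), (3, 0), (3, 1), (4, 0), (4, 4), (5, 6), (6, 0), (6, 4)}; count = 10.

For each of the 49 pairs (x, y) ∈ F_7², evaluate f(x, y) mod 7. Record the zeros.
  x = 0: [0↦2, 1↦2, 2↦6, 3↦0, 4↦5, 5↦0, 6↦6]  zeros at y ∈ {3, 5}
  x = 1: [0↦2, 1↦5, 2↦5, 3↦2, 4↦3, 5↦1, 6↦3]  zeros at y ∈ ∅
  x = 2: [0↦1, 1↦4, 2↦4, 3↦1, 4↦2, 5↦0, 6↦2]  zeros at y ∈ {5}
  x = 3: [0↦0, 1↦0, 2↦4, 3↦5, 4↦3, 5↦5, 6↦4]  zeros at y ∈ {0, 1}
  x = 4: [0↦0, 1↦1, 2↦6, 3↦1, 4↦0, 5↦3, 6↦3]  zeros at y ∈ {0, 4}
  x = 5: [0↦2, 1↦1, 2↦4, 3↦4, 4↦1, 5↦2, 6↦0]  zeros at y ∈ {6}
  x = 6: [0↦0, 1↦1, 2↦6, 3↦1, 4↦0, 5↦3, 6↦3]  zeros at y ∈ {0, 4}
Collecting zeros: affine points = {(0, 3), (0, 5), (2, 5), (3, 0), (3, 1), (4, 0), (4, 4), (5, 6), (6, 0), (6, 4)}.
Total count |C(F_7)_aff| = 10.


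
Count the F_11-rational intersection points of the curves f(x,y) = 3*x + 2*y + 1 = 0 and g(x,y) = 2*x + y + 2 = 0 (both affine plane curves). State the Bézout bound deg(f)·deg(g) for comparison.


Common zeros: {(8, 4)}; count = 1; Bézout bound = 1.

deg(f) = 1, deg(g) = 1, so Bézout bound = 1.
Scan x ∈ F_11. For each x, list the y ∈ F_11 with f(x, y) ≡ 0 and those with g(x, y) ≡ 0 (mod 11); the common zeros in that column are the intersection.
  x = 0: f ≡ 0 at y ∈ {5}; g ≡ 0 at y ∈ {9}; common: ∅.
  x = 1: f ≡ 0 at y ∈ {9}; g ≡ 0 at y ∈ {7}; common: ∅.
  x = 2: f ≡ 0 at y ∈ {2}; g ≡ 0 at y ∈ {5}; common: ∅.
  x = 3: f ≡ 0 at y ∈ {6}; g ≡ 0 at y ∈ {3}; common: ∅.
  x = 4: f ≡ 0 at y ∈ {10}; g ≡ 0 at y ∈ {1}; common: ∅.
  x = 5: f ≡ 0 at y ∈ {3}; g ≡ 0 at y ∈ {10}; common: ∅.
  x = 6: f ≡ 0 at y ∈ {7}; g ≡ 0 at y ∈ {8}; common: ∅.
  x = 7: f ≡ 0 at y ∈ {0}; g ≡ 0 at y ∈ {6}; common: ∅.
  x = 8: f ≡ 0 at y ∈ {4}; g ≡ 0 at y ∈ {4}; common: {4}.
  x = 9: f ≡ 0 at y ∈ {8}; g ≡ 0 at y ∈ {2}; common: ∅.
  x = 10: f ≡ 0 at y ∈ {1}; g ≡ 0 at y ∈ {0}; common: ∅.
Collecting: common zeros = {(8, 4)}, so the count is 1.
Comparison with the Bézout bound: 1 ≤ 1 = deg(f)·deg(g), as expected for curves with no common component (the bound is attained).


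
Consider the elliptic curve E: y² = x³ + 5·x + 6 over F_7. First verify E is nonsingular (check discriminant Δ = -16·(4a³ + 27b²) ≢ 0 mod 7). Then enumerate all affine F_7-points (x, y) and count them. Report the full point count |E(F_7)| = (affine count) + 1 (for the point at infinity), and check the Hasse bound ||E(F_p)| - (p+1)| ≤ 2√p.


Affine points = {(5, 3), (5, 4), (6, 0)}; affine count = 3; |E(F_7)| = 4.

Discriminant check: Δ ∝ 4a³ + 27b² = 4·5³ + 27·6² = 4·125 + 27·36 ≡ 2 (mod 7). Nonzero ⇒ E is nonsingular.
For each x ∈ F_7, compute rhs = x³ + 5·x + 6 mod 7, then count y ∈ F_7 with y² ≡ rhs.
  x = 0: rhs = 6, matching y values: none (0 points).
  x = 1: rhs = 5, matching y values: none (0 points).
  x = 2: rhs = 3, matching y values: none (0 points).
  x = 3: rhs = 6, matching y values: none (0 points).
  x = 4: rhs = 6, matching y values: none (0 points).
  x = 5: rhs = 2, matching y values: 3, 4 (2 points).
  x = 6: rhs = 0, matching y values: 0 (1 points).
Total affine count: 3.
Full point count |E(F_7)| = 3 + 1 = 4.
Hasse bound: |4 − (7+1)| = |-4| = 4 ≤ 2√7 ≈ 5.2915 ✓.


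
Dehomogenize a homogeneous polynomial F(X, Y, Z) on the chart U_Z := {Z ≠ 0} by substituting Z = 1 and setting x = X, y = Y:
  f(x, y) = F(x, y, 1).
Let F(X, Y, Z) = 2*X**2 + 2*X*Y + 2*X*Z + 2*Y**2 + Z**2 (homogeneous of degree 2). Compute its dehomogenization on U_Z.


f(x, y) = 2*x**2 + 2*x*y + 2*x + 2*y**2 + 1

On U_Z we set Z = 1. Each monomial c·X^i·Y^j·Z^k in F becomes c·x^i·y^j·1^k = c·x^i·y^j.
Substituting Z = 1: F(X, Y, 1) = 2*x**2 + 2*x*y + 2*x + 2*y**2 + 1.
Note: deg(f) ≤ deg(F) = 2; strict inequality happens when F is divisible by Z (lost terms).


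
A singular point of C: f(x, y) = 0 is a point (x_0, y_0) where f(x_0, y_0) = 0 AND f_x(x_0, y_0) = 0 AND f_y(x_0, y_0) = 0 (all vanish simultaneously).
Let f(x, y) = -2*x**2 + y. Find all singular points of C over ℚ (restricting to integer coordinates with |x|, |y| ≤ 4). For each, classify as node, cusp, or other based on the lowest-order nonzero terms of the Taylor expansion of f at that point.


No singular points in the scanned grid; C is smooth there.

Compute partial derivatives:
  f_x = -4*x.
  f_y = 1.
f_y = 1 is a nonzero constant, so f_y never vanishes: no point (x, y) can satisfy f = f_x = f_y = 0. In particular no (x, y) ∈ {−4, ..., 4}² is singular; the curve is smooth.


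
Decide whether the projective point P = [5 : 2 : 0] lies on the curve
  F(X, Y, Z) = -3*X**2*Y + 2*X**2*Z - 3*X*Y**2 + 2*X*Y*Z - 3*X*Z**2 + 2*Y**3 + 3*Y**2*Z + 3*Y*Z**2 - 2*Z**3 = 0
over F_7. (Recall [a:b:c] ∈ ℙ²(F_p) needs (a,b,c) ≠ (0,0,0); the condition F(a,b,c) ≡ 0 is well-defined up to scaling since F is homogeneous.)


F(5,2,0) ≡ 2 (mod 7); P is NOT on the curve.

Evaluate F(5, 2, 0) term-by-term (mod 7).
  -3*X**2*Y ↦ -3·25·2·1 = -150
  2*X**2*Z ↦ 2·25·1·0 = 0
  -3*X*Y**2 ↦ -3·5·4·1 = -60
  2*X*Y*Z ↦ 2·5·2·0 = 0
  -3*X*Z**2 ↦ -3·5·1·0 = 0
  2*Y**3 ↦ 2·1·8·1 = 16
  3*Y**2*Z ↦ 3·1·4·0 = 0
  3*Y*Z**2 ↦ 3·1·2·0 = 0
  -2*Z**3 ↦ -2·1·1·0 = 0
Sum: F(5, 2, 0) = (-150) + (0) + (-60) + (0) + (0) + (16) + (0) + (0) + (0) = -194.
Reducing mod 7: -194 ≡ 2 (mod 7).
Since F(a, b, c) ≡ 2 ≠ 0 (mod 7), P does NOT lie on the curve.


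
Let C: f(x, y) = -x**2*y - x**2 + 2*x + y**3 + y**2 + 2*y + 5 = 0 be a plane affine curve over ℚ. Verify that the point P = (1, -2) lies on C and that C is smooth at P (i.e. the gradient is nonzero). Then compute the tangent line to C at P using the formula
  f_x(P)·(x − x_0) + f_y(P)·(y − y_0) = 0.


Tangent line at P: 4*x + 9*y + 14 = 0.

Step 1: f(1, -2) = 0, so P lies on C.
Step 2: partial derivatives
  f_x(x, y) = -2*x*y - 2*x + 2, f_y(x, y) = -x**2 + 3*y**2 + 2*y + 2.
  f_x(P) = 4, f_y(P) = 9 (gradient nonzero, so P is smooth).
Step 3: tangent line at P: 4·(x − 1) + 9·(y − -2) = 0.
Expanding: 4*x + 9*y + 14 = 0.


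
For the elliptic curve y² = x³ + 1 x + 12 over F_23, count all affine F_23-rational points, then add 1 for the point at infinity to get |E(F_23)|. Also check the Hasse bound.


Affine points = {(0, 9), (0, 14), (5, 2), (5, 21), (6, 2), (6, 21), (8, 7), (8, 16), (12, 2), (12, 21), (19, 6), (19, 17), (21, 5), (21, 18)}; affine count = 14; |E(F_23)| = 15.

Discriminant check: Δ ∝ 4a³ + 27b² = 4·1³ + 27·12² = 4·1 + 27·144 ≡ 5 (mod 23). Nonzero ⇒ E is nonsingular.
For each x ∈ F_23, compute rhs = x³ + 1·x + 12 mod 23, then count y ∈ F_23 with y² ≡ rhs.
  x = 0: rhs = 12, matching y values: 9, 14 (2 points).
  x = 1: rhs = 14, matching y values: none (0 points).
  x = 2: rhs = 22, matching y values: none (0 points).
  x = 3: rhs = 19, matching y values: none (0 points).
  x = 4: rhs = 11, matching y values: none (0 points).
  x = 5: rhs = 4, matching y values: 2, 21 (2 points).
  x = 6: rhs = 4, matching y values: 2, 21 (2 points).
  x = 7: rhs = 17, matching y values: none (0 points).
  x = 8: rhs = 3, matching y values: 7, 16 (2 points).
  x = 9: rhs = 14, matching y values: none (0 points).
  x = 10: rhs = 10, matching y values: none (0 points).
  x = 11: rhs = 20, matching y values: none (0 points).
  x = 12: rhs = 4, matching y values: 2, 21 (2 points).
  x = 13: rhs = 14, matching y values: none (0 points).
  x = 14: rhs = 10, matching y values: none (0 points).
  x = 15: rhs = 21, matching y values: none (0 points).
  x = 16: rhs = 7, matching y values: none (0 points).
  x = 17: rhs = 20, matching y values: none (0 points).
  x = 18: rhs = 20, matching y values: none (0 points).
  x = 19: rhs = 13, matching y values: 6, 17 (2 points).
  x = 20: rhs = 5, matching y values: none (0 points).
  x = 21: rhs = 2, matching y values: 5, 18 (2 points).
  x = 22: rhs = 10, matching y values: none (0 points).
Total affine count: 14.
Full point count |E(F_23)| = 14 + 1 = 15.
Hasse bound: |15 − (23+1)| = |-9| = 9 ≤ 2√23 ≈ 9.5917 ✓.


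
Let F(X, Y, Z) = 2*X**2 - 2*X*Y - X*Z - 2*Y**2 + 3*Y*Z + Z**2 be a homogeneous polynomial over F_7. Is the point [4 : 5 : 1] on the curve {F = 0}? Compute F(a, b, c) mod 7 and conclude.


F(4,5,1) ≡ 3 (mod 7); P is NOT on the curve.

Evaluate F(4, 5, 1) term-by-term (mod 7).
  2*X**2 ↦ 2·16·1·1 = 32
  -2*X*Y ↦ -2·4·5·1 = -40
  -X*Z ↦ -1·4·1·1 = -4
  -2*Y**2 ↦ -2·1·25·1 = -50
  3*Y*Z ↦ 3·1·5·1 = 15
  Z**2 ↦ 1·1·1·1 = 1
Sum: F(4, 5, 1) = (32) + (-40) + (-4) + (-50) + (15) + (1) = -46.
Reducing mod 7: -46 ≡ 3 (mod 7).
Since F(a, b, c) ≡ 3 ≠ 0 (mod 7), P does NOT lie on the curve.


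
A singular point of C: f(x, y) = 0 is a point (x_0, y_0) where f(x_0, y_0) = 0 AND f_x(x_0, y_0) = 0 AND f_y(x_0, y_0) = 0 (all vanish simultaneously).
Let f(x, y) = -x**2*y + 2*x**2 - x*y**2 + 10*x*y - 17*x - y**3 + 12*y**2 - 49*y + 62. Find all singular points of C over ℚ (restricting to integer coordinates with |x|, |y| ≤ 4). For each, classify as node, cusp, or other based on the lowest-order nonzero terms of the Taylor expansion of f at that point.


Singular points: {(2, 3)}; classification: node.

Compute partial derivatives:
  f_x = -2*x*y + 4*x - y**2 + 10*y - 17.
  f_y = -x**2 - 2*x*y + 10*x - 3*y**2 + 24*y - 49.
Scan x_0 ∈ {−4, ..., 4}. For each x_0, f_y(x_0, y) is a polynomial in y; find its integer roots y ∈ {−4, ..., 4}, then test f_x and f at those candidates.
  x = -4: f_y(-4, y) = -3*y**2 + 32*y - 105; no integer root y with |y| ≤ 4.
  x = -3: f_y(-3, y) = -3*y**2 + 30*y - 88; no integer root y with |y| ≤ 4.
  x = -2: f_y(-2, y) = -3*y**2 + 28*y - 73; no integer root y with |y| ≤ 4.
  x = -1: f_y(-1, y) = -3*y**2 + 26*y - 60; no integer root y with |y| ≤ 4.
  x = 0: f_y(0, y) = -3*y**2 + 24*y - 49; no integer root y with |y| ≤ 4.
  x = 1: f_y(1, y) = -3*y**2 + 22*y - 40; vanishes at y ∈ {4}. (1, 4): f_x = 3 ≠ 0.
  x = 2: f_y(2, y) = -3*y**2 + 20*y - 33; vanishes at y ∈ {3}. (2, 3): f_x = 0, f = 0 — SINGULAR.
  x = 3: f_y(3, y) = -3*y**2 + 18*y - 28; no integer root y with |y| ≤ 4.
  x = 4: f_y(4, y) = -3*y**2 + 16*y - 25; no integer root y with |y| ≤ 4.
Only singular point on the grid: (2, 3).
Classify: substitute x = 2 + u, y = 3 + v and expand: f = -u**2*v - u**2 - u*v**2 - v**3 + v**2.
No constant or linear terms (consistent with a singular point). Quadratic part: -u**2 + v**2. Cubic part: -u**2*v - u*v**2 - v**3.
The quadratic part v**2 - u**2 = (v − u)(v + u) splits into two distinct linear factors, so there are two distinct tangent lines y − 3 = ±(x − 2) — this is a node (ordinary double point).
Classification: node.


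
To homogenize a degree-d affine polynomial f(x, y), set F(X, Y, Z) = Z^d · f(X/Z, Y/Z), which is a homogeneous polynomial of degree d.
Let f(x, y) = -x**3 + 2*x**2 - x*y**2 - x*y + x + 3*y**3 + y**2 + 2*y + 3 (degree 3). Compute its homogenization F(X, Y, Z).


F(X, Y, Z) = -X**3 + 2*X**2*Z - X*Y**2 - X*Y*Z + X*Z**2 + 3*Y**3 + Y**2*Z + 2*Y*Z**2 + 3*Z**3

deg(f) = 3.
Substitute x = X/Z, y = Y/Z into f, then multiply by Z^3.
  monomial -1·x^3·y^0 ↦ -1·X^3·Y^0·Z^0.
  monomial 2·x^2·y^0 ↦ 2·X^2·Y^0·Z^1.
  monomial -1·x^1·y^2 ↦ -1·X^1·Y^2·Z^0.
  monomial -1·x^1·y^1 ↦ -1·X^1·Y^1·Z^1.
  monomial 1·x^1·y^0 ↦ 1·X^1·Y^0·Z^2.
  monomial 3·x^0·y^3 ↦ 3·X^0·Y^3·Z^0.
  monomial 1·x^0·y^2 ↦ 1·X^0·Y^2·Z^1.
  monomial 2·x^0·y^1 ↦ 2·X^0·Y^1·Z^2.
  monomial 3·x^0·y^0 ↦ 3·X^0·Y^0·Z^3.
Collecting: F(X, Y, Z) = -X**3 + 2*X**2*Z - X*Y**2 - X*Y*Z + X*Z**2 + 3*Y**3 + Y**2*Z + 2*Y*Z**2 + 3*Z**3.


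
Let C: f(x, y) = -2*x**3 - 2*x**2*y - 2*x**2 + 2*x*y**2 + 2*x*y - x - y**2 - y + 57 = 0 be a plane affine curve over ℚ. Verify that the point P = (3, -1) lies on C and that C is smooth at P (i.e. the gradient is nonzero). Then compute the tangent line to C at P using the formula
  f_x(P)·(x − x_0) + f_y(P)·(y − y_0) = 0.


Tangent line at P: -55*x - 23*y + 142 = 0.

Step 1: f(3, -1) = 0, so P lies on C.
Step 2: partial derivatives
  f_x(x, y) = -6*x**2 - 4*x*y - 4*x + 2*y**2 + 2*y - 1, f_y(x, y) = -2*x**2 + 4*x*y + 2*x - 2*y - 1.
  f_x(P) = -55, f_y(P) = -23 (gradient nonzero, so P is smooth).
Step 3: tangent line at P: -55·(x − 3) + -23·(y − -1) = 0.
Expanding: -55*x - 23*y + 142 = 0.


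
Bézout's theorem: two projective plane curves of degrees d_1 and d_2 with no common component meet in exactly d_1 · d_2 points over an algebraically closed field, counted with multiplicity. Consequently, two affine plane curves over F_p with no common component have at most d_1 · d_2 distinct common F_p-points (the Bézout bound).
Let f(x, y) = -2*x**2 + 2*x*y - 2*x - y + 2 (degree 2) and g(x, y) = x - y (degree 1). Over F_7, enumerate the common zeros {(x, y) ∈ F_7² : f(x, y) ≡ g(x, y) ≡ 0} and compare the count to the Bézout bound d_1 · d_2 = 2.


Common zeros: {(3, 3)}; count = 1; Bézout bound = 2.

deg(f) = 2, deg(g) = 1, so Bézout bound = 2.
Scan x ∈ F_7. For each x, list the y ∈ F_7 with f(x, y) ≡ 0 and those with g(x, y) ≡ 0 (mod 7); the common zeros in that column are the intersection.
  x = 0: f ≡ 0 at y ∈ {2}; g ≡ 0 at y ∈ {0}; common: ∅.
  x = 1: f ≡ 0 at y ∈ {2}; g ≡ 0 at y ∈ {1}; common: ∅.
  x = 2: f ≡ 0 at y ∈ {1}; g ≡ 0 at y ∈ {2}; common: ∅.
  x = 3: f ≡ 0 at y ∈ {3}; g ≡ 0 at y ∈ {3}; common: {3}.
  x = 4: f ≡ 0 at y ∈ ∅; g ≡ 0 at y ∈ {4}; common: ∅.
  x = 5: f ≡ 0 at y ∈ {1}; g ≡ 0 at y ∈ {5}; common: ∅.
  x = 6: f ≡ 0 at y ∈ {3}; g ≡ 0 at y ∈ {6}; common: ∅.
Collecting: common zeros = {(3, 3)}, so the count is 1.
Comparison with the Bézout bound: 1 ≤ 2 = deg(f)·deg(g), as expected for curves with no common component (the affine F_7-count falls short of the bound because intersections may lie at infinity, over extension fields, or carry multiplicity).


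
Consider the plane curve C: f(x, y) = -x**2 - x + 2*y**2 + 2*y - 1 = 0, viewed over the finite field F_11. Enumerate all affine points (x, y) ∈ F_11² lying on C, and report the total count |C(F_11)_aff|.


Affine F_11-points: {(0, 2), (0, 8), (2, 4), (2, 6), (3, 3), (3, 7), (7, 3), (7, 7), (8, 4), (8, 6), (10, 2), (10, 8)}; count = 12.

For each of the 121 pairs (x, y) ∈ F_11², evaluate f(x, y) mod 11. Record the zeros.
  x = 0: [0↦10, 1↦3, 2↦0, 3↦1, 4↦6, 5↦4, 6↦6, 7↦1, 8↦0, 9↦3, 10↦10]  zeros at y ∈ {2, 8}
  x = 1: [0↦8, 1↦1, 2↦9, 3↦10, 4↦4, 5↦2, 6↦4, 7↦10, 8↦9, 9↦1, 10↦8]  zeros at y ∈ ∅
  x = 2: [0↦4, 1↦8, 2↦5, 3↦6, 4↦0, 5↦9, 6↦0, 7↦6, 8↦5, 9↦8, 10↦4]  zeros at y ∈ {4, 6}
  x = 3: [0↦9, 1↦2, 2↦10, 3↦0, 4↦5, 5↦3, 6↦5, 7↦0, 8↦10, 9↦2, 10↦9]  zeros at y ∈ {3, 7}
  x = 4: [0↦1, 1↦5, 2↦2, 3↦3, 4↦8, 5↦6, 6↦8, 7↦3, 8↦2, 9↦5, 10↦1]  zeros at y ∈ ∅
  x = 5: [0↦2, 1↦6, 2↦3, 3↦4, 4↦9, 5↦7, 6↦9, 7↦4, 8↦3, 9↦6, 10↦2]  zeros at y ∈ ∅
  x = 6: [0↦1, 1↦5, 2↦2, 3↦3, 4↦8, 5↦6, 6↦8, 7↦3, 8↦2, 9↦5, 10↦1]  zeros at y ∈ ∅
  x = 7: [0↦9, 1↦2, 2↦10, 3↦0, 4↦5, 5↦3, 6↦5, 7↦0, 8↦10, 9↦2, 10↦9]  zeros at y ∈ {3, 7}
  x = 8: [0↦4, 1↦8, 2↦5, 3↦6, 4↦0, 5↦9, 6↦0, 7↦6, 8↦5, 9↦8, 10↦4]  zeros at y ∈ {4, 6}
  x = 9: [0↦8, 1↦1, 2↦9, 3↦10, 4↦4, 5↦2, 6↦4, 7↦10, 8↦9, 9↦1, 10↦8]  zeros at y ∈ ∅
  x = 10: [0↦10, 1↦3, 2↦0, 3↦1, 4↦6, 5↦4, 6↦6, 7↦1, 8↦0, 9↦3, 10↦10]  zeros at y ∈ {2, 8}
Collecting zeros: affine points = {(0, 2), (0, 8), (2, 4), (2, 6), (3, 3), (3, 7), (7, 3), (7, 7), (8, 4), (8, 6), (10, 2), (10, 8)}.
Total count |C(F_11)_aff| = 12.


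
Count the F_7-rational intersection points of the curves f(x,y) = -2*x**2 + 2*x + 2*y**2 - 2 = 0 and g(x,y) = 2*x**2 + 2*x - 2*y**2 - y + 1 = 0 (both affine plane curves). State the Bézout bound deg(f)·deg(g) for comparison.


Common zeros: {(0, 6)}; count = 1; Bézout bound = 4.

deg(f) = 2, deg(g) = 2, so Bézout bound = 4.
Scan x ∈ F_7. For each x, list the y ∈ F_7 with f(x, y) ≡ 0 and those with g(x, y) ≡ 0 (mod 7); the common zeros in that column are the intersection.
  x = 0: f ≡ 0 at y ∈ {1, 6}; g ≡ 0 at y ∈ {4, 6}; common: {6}.
  x = 1: f ≡ 0 at y ∈ {1, 6}; g ≡ 0 at y ∈ ∅; common: ∅.
  x = 2: f ≡ 0 at y ∈ ∅; g ≡ 0 at y ∈ {5}; common: ∅.
  x = 3: f ≡ 0 at y ∈ {0}; g ≡ 0 at y ∈ ∅; common: ∅.
  x = 4: f ≡ 0 at y ∈ ∅; g ≡ 0 at y ∈ {5}; common: ∅.
  x = 5: f ≡ 0 at y ∈ {0}; g ≡ 0 at y ∈ ∅; common: ∅.
  x = 6: f ≡ 0 at y ∈ ∅; g ≡ 0 at y ∈ {4, 6}; common: ∅.
Collecting: common zeros = {(0, 6)}, so the count is 1.
Comparison with the Bézout bound: 1 ≤ 4 = deg(f)·deg(g), as expected for curves with no common component (the affine F_7-count falls short of the bound because intersections may lie at infinity, over extension fields, or carry multiplicity).


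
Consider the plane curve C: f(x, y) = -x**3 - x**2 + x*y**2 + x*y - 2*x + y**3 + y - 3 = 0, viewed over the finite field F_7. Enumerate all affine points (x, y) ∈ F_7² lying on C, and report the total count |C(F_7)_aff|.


Affine F_7-points: {(0, 2), (1, 0), (1, 3), (2, 3), (2, 6), (3, 3), (3, 5), (4, 0)}; count = 8.

For each of the 49 pairs (x, y) ∈ F_7², evaluate f(x, y) mod 7. Record the zeros.
  x = 0: [0↦4, 1↦6, 2↦0, 3↦6, 4↦2, 5↦1, 6↦2]  zeros at y ∈ {2}
  x = 1: [0↦0, 1↦4, 2↦2, 3↦0, 4↦4, 5↦6, 6↦5]  zeros at y ∈ {0, 3}
  x = 2: [0↦2, 1↦1, 2↦3, 3↦0, 4↦5, 5↦3, 6↦0]  zeros at y ∈ {3, 6}
  x = 3: [0↦4, 1↦5, 2↦4, 3↦0, 4↦6, 5↦0, 6↦2]  zeros at y ∈ {3, 5}
  x = 4: [0↦0, 1↦3, 2↦6, 3↦1, 4↦1, 5↦5, 6↦5]  zeros at y ∈ {0}
  x = 5: [0↦5, 1↦3, 2↦3, 3↦4, 4↦5, 5↦5, 6↦3]  zeros at y ∈ ∅
  x = 6: [0↦6, 1↦6, 2↦3, 3↦3, 4↦5, 5↦1, 6↦4]  zeros at y ∈ ∅
Collecting zeros: affine points = {(0, 2), (1, 0), (1, 3), (2, 3), (2, 6), (3, 3), (3, 5), (4, 0)}.
Total count |C(F_7)_aff| = 8.


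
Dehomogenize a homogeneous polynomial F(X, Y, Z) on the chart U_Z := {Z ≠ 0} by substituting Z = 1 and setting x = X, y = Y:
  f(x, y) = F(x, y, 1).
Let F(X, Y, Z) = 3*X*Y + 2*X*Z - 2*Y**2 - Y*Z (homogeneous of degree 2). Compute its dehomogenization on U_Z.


f(x, y) = 3*x*y + 2*x - 2*y**2 - y

On U_Z we set Z = 1. Each monomial c·X^i·Y^j·Z^k in F becomes c·x^i·y^j·1^k = c·x^i·y^j.
Substituting Z = 1: F(X, Y, 1) = 3*x*y + 2*x - 2*y**2 - y.
Note: deg(f) ≤ deg(F) = 2; strict inequality happens when F is divisible by Z (lost terms).


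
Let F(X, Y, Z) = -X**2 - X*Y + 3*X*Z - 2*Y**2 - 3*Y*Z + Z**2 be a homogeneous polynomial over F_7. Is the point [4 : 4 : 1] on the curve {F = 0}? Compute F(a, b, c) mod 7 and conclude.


F(4,4,1) ≡ 0 (mod 7); P is on the curve.

Evaluate F(4, 4, 1) term-by-term (mod 7).
  -X**2 ↦ -1·16·1·1 = -16
  -X*Y ↦ -1·4·4·1 = -16
  3*X*Z ↦ 3·4·1·1 = 12
  -2*Y**2 ↦ -2·1·16·1 = -32
  -3*Y*Z ↦ -3·1·4·1 = -12
  Z**2 ↦ 1·1·1·1 = 1
Sum: F(4, 4, 1) = (-16) + (-16) + (12) + (-32) + (-12) + (1) = -63.
Reducing mod 7: -63 ≡ 0 (mod 7).
Since F(a, b, c) ≡ 0 (mod 7), P lies on the curve.


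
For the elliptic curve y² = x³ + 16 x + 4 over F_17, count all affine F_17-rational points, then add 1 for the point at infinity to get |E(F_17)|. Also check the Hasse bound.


Affine points = {(0, 2), (0, 15), (1, 2), (1, 15), (4, 8), (4, 9), (7, 0), (8, 7), (8, 10), (10, 5), (10, 12), (11, 7), (11, 10), (15, 7), (15, 10), (16, 2), (16, 15)}; affine count = 17; |E(F_17)| = 18.

Discriminant check: Δ ∝ 4a³ + 27b² = 4·16³ + 27·4² = 4·4096 + 27·16 ≡ 3 (mod 17). Nonzero ⇒ E is nonsingular.
For each x ∈ F_17, compute rhs = x³ + 16·x + 4 mod 17, then count y ∈ F_17 with y² ≡ rhs.
  x = 0: rhs = 4, matching y values: 2, 15 (2 points).
  x = 1: rhs = 4, matching y values: 2, 15 (2 points).
  x = 2: rhs = 10, matching y values: none (0 points).
  x = 3: rhs = 11, matching y values: none (0 points).
  x = 4: rhs = 13, matching y values: 8, 9 (2 points).
  x = 5: rhs = 5, matching y values: none (0 points).
  x = 6: rhs = 10, matching y values: none (0 points).
  x = 7: rhs = 0, matching y values: 0 (1 points).
  x = 8: rhs = 15, matching y values: 7, 10 (2 points).
  x = 9: rhs = 10, matching y values: none (0 points).
  x = 10: rhs = 8, matching y values: 5, 12 (2 points).
  x = 11: rhs = 15, matching y values: 7, 10 (2 points).
  x = 12: rhs = 3, matching y values: none (0 points).
  x = 13: rhs = 12, matching y values: none (0 points).
  x = 14: rhs = 14, matching y values: none (0 points).
  x = 15: rhs = 15, matching y values: 7, 10 (2 points).
  x = 16: rhs = 4, matching y values: 2, 15 (2 points).
Total affine count: 17.
Full point count |E(F_17)| = 17 + 1 = 18.
Hasse bound: |18 − (17+1)| = |0| = 0 ≤ 2√17 ≈ 8.2462 ✓.


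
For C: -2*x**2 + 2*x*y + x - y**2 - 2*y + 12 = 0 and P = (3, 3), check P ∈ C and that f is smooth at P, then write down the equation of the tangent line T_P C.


Tangent line at P: -5*x - 2*y + 21 = 0.

Step 1: f(3, 3) = 0, so P lies on C.
Step 2: partial derivatives
  f_x(x, y) = -4*x + 2*y + 1, f_y(x, y) = 2*x - 2*y - 2.
  f_x(P) = -5, f_y(P) = -2 (gradient nonzero, so P is smooth).
Step 3: tangent line at P: -5·(x − 3) + -2·(y − 3) = 0.
Expanding: -5*x - 2*y + 21 = 0.


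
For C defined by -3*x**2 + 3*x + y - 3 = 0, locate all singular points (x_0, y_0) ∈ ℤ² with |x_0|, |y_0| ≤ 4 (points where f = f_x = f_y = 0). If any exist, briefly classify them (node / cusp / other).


No singular points in the scanned grid; C is smooth there.

Compute partial derivatives:
  f_x = 3 - 6*x.
  f_y = 1.
f_y = 1 is a nonzero constant, so f_y never vanishes: no point (x, y) can satisfy f = f_x = f_y = 0. In particular no (x, y) ∈ {−4, ..., 4}² is singular; the curve is smooth.


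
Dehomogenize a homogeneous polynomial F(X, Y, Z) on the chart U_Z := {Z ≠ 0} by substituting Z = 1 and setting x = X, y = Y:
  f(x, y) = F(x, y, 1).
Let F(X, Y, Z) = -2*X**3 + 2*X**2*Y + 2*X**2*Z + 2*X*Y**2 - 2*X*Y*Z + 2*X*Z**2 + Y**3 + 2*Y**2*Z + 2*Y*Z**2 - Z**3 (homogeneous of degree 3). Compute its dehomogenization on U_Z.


f(x, y) = -2*x**3 + 2*x**2*y + 2*x**2 + 2*x*y**2 - 2*x*y + 2*x + y**3 + 2*y**2 + 2*y - 1

On U_Z we set Z = 1. Each monomial c·X^i·Y^j·Z^k in F becomes c·x^i·y^j·1^k = c·x^i·y^j.
Substituting Z = 1: F(X, Y, 1) = -2*x**3 + 2*x**2*y + 2*x**2 + 2*x*y**2 - 2*x*y + 2*x + y**3 + 2*y**2 + 2*y - 1.
Note: deg(f) ≤ deg(F) = 3; strict inequality happens when F is divisible by Z (lost terms).


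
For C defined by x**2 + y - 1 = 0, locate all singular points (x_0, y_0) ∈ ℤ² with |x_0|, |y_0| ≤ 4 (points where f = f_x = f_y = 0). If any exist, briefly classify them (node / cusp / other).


No singular points in the scanned grid; C is smooth there.

Compute partial derivatives:
  f_x = 2*x.
  f_y = 1.
f_y = 1 is a nonzero constant, so f_y never vanishes: no point (x, y) can satisfy f = f_x = f_y = 0. In particular no (x, y) ∈ {−4, ..., 4}² is singular; the curve is smooth.


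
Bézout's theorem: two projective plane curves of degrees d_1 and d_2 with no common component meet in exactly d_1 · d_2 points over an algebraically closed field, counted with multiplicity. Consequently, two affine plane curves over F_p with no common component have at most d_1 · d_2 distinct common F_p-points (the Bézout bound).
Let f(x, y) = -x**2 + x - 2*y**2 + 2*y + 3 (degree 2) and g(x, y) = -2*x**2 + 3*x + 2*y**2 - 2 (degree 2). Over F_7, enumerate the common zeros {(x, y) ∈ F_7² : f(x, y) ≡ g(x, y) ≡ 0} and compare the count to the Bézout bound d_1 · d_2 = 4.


Common zeros: {(4, 5), (5, 6)}; count = 2; Bézout bound = 4.

deg(f) = 2, deg(g) = 2, so Bézout bound = 4.
Scan x ∈ F_7. For each x, list the y ∈ F_7 with f(x, y) ≡ 0 and those with g(x, y) ≡ 0 (mod 7); the common zeros in that column are the intersection.
  x = 0: f ≡ 0 at y ∈ {4}; g ≡ 0 at y ∈ {1, 6}; common: ∅.
  x = 1: f ≡ 0 at y ∈ {4}; g ≡ 0 at y ∈ {2, 5}; common: ∅.
  x = 2: f ≡ 0 at y ∈ ∅; g ≡ 0 at y ∈ {3, 4}; common: ∅.
  x = 3: f ≡ 0 at y ∈ {2, 6}; g ≡ 0 at y ∈ {3, 4}; common: ∅.
  x = 4: f ≡ 0 at y ∈ {3, 5}; g ≡ 0 at y ∈ {2, 5}; common: {5}.
  x = 5: f ≡ 0 at y ∈ {2, 6}; g ≡ 0 at y ∈ {1, 6}; common: {6}.
  x = 6: f ≡ 0 at y ∈ ∅; g ≡ 0 at y ∈ {0}; common: ∅.
Collecting: common zeros = {(4, 5), (5, 6)}, so the count is 2.
Comparison with the Bézout bound: 2 ≤ 4 = deg(f)·deg(g), as expected for curves with no common component (the affine F_7-count falls short of the bound because intersections may lie at infinity, over extension fields, or carry multiplicity).


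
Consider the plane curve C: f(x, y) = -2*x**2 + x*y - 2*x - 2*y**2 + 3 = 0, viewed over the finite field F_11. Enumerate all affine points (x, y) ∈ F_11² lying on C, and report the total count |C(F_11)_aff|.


Affine F_11-points: {(1, 8), (1, 9), (2, 4), (2, 8), (5, 2), (5, 6), (6, 1), (6, 2), (8, 6), (8, 9), (10, 1), (10, 4)}; count = 12.

For each of the 121 pairs (x, y) ∈ F_11², evaluate f(x, y) mod 11. Record the zeros.
  x = 0: [0↦3, 1↦1, 2↦6, 3↦7, 4↦4, 5↦8, 6↦8, 7↦4, 8↦7, 9↦6, 10↦1]  zeros at y ∈ ∅
  x = 1: [0↦10, 1↦9, 2↦4, 3↦6, 4↦4, 5↦9, 6↦10, 7↦7, 8↦0, 9↦0, 10↦7]  zeros at y ∈ {8, 9}
  x = 2: [0↦2, 1↦2, 2↦9, 3↦1, 4↦0, 5↦6, 6↦8, 7↦6, 8↦0, 9↦1, 10↦9]  zeros at y ∈ {4, 8}
  x = 3: [0↦1, 1↦2, 2↦10, 3↦3, 4↦3, 5↦10, 6↦2, 7↦1, 8↦7, 9↦9, 10↦7]  zeros at y ∈ ∅
  x = 4: [0↦7, 1↦9, 2↦7, 3↦1, 4↦2, 5↦10, 6↦3, 7↦3, 8↦10, 9↦2, 10↦1]  zeros at y ∈ ∅
  x = 5: [0↦9, 1↦1, 2↦0, 3↦6, 4↦8, 5↦6, 6↦0, 7↦1, 8↦9, 9↦2, 10↦2]  zeros at y ∈ {2, 6}
  x = 6: [0↦7, 1↦0, 2↦0, 3↦7, 4↦10, 5↦9, 6↦4, 7↦6, 8↦4, 9↦9, 10↦10]  zeros at y ∈ {1, 2}
  x = 7: [0↦1, 1↦6, 2↦7, 3↦4, 4↦8, 5↦8, 6↦4, 7↦7, 8↦6, 9↦1, 10↦3]  zeros at y ∈ ∅
  x = 8: [0↦2, 1↦8, 2↦10, 3↦8, 4↦2, 5↦3, 6↦0, 7↦4, 8↦4, 9↦0, 10↦3]  zeros at y ∈ {6, 9}
  x = 9: [0↦10, 1↦6, 2↦9, 3↦8, 4↦3, 5↦5, 6↦3, 7↦8, 8↦9, 9↦6, 10↦10]  zeros at y ∈ ∅
  x = 10: [0↦3, 1↦0, 2↦4, 3↦4, 4↦0, 5↦3, 6↦2, 7↦8, 8↦10, 9↦8, 10↦2]  zeros at y ∈ {1, 4}
Collecting zeros: affine points = {(1, 8), (1, 9), (2, 4), (2, 8), (5, 2), (5, 6), (6, 1), (6, 2), (8, 6), (8, 9), (10, 1), (10, 4)}.
Total count |C(F_11)_aff| = 12.
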